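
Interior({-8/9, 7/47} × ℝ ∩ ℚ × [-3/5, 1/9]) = ∅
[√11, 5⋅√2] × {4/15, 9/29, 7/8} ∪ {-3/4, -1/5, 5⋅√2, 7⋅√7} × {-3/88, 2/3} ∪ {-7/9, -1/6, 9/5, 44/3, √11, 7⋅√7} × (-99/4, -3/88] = ([√11, 5⋅√2] × {4/15, 9/29, 7/8}) ∪ ({-3/4, -1/5, 5⋅√2, 7⋅√7} × {-3/88, 2/3}) ∪ ({-7/9, -1/6, 9/5, 44/3, √11, 7⋅√7} × (-99/4, -3/88])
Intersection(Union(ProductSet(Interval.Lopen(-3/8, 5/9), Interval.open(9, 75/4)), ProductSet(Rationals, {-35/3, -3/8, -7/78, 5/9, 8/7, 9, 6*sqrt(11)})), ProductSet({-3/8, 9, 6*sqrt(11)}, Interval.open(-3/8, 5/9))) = ProductSet({-3/8, 9}, {-7/78})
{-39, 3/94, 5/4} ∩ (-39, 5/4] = {3/94, 5/4}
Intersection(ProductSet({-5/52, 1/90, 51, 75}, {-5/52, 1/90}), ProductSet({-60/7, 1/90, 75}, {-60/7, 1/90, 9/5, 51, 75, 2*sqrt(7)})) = ProductSet({1/90, 75}, {1/90})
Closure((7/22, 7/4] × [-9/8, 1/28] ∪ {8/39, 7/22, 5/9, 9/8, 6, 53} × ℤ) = ({8/39, 7/22, 5/9, 9/8, 6, 53} × ℤ) ∪ ([7/22, 7/4] × [-9/8, 1/28])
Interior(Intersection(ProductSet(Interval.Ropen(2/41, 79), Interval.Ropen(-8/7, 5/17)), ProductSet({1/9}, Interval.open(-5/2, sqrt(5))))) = EmptySet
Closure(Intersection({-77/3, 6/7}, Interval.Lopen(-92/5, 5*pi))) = {6/7}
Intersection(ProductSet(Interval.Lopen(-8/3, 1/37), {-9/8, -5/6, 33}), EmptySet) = EmptySet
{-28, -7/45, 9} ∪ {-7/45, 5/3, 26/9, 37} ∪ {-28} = {-28, -7/45, 5/3, 26/9, 9, 37}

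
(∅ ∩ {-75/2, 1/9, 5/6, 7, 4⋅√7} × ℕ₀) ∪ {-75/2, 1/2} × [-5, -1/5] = {-75/2, 1/2} × [-5, -1/5]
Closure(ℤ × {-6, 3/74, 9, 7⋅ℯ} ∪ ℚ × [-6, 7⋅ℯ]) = ℝ × [-6, 7⋅ℯ]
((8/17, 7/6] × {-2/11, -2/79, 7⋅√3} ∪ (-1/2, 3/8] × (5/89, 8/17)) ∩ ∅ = ∅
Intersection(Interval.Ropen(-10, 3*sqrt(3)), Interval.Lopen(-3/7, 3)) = Interval.Lopen(-3/7, 3)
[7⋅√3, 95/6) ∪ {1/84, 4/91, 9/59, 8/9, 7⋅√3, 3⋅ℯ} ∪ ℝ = (-∞, ∞)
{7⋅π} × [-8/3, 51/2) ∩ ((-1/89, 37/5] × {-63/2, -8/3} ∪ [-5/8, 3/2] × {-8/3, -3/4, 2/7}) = ∅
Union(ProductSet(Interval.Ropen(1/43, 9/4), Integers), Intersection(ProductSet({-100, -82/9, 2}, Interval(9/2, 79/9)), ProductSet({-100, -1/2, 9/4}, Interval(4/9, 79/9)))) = Union(ProductSet({-100}, Interval(9/2, 79/9)), ProductSet(Interval.Ropen(1/43, 9/4), Integers))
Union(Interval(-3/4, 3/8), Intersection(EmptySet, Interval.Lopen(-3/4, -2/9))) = Interval(-3/4, 3/8)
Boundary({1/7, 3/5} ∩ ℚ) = {1/7, 3/5}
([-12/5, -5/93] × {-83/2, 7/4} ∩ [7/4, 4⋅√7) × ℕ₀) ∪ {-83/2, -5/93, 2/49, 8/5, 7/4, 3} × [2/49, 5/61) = {-83/2, -5/93, 2/49, 8/5, 7/4, 3} × [2/49, 5/61)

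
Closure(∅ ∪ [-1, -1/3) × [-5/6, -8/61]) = [-1, -1/3] × [-5/6, -8/61]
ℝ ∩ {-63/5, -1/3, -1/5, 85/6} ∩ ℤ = ∅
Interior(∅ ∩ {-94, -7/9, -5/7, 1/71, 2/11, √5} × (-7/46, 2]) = ∅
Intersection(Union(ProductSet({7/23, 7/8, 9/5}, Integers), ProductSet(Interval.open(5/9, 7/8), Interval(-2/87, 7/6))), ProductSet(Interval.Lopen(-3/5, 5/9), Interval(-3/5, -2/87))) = EmptySet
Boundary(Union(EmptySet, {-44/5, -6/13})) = {-44/5, -6/13}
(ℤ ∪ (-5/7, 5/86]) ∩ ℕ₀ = ℕ₀ ∪ {0}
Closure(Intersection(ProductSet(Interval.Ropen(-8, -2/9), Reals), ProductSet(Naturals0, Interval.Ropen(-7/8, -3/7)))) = EmptySet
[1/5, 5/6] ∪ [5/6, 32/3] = [1/5, 32/3]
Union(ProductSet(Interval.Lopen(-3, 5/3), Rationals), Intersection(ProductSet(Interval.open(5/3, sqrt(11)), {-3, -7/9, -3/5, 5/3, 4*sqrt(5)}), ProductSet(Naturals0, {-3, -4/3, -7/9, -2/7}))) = Union(ProductSet(Interval.Lopen(-3, 5/3), Rationals), ProductSet(Range(2, 4, 1), {-3, -7/9}))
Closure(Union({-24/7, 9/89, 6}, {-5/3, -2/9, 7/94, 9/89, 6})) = {-24/7, -5/3, -2/9, 7/94, 9/89, 6}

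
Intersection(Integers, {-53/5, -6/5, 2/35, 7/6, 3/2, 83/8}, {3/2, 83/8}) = EmptySet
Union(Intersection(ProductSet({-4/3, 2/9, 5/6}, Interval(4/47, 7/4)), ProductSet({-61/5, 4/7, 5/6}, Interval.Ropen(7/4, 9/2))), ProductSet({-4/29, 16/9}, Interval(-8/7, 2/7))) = Union(ProductSet({5/6}, {7/4}), ProductSet({-4/29, 16/9}, Interval(-8/7, 2/7)))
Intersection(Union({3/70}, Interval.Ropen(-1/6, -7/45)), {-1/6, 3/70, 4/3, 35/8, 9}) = {-1/6, 3/70}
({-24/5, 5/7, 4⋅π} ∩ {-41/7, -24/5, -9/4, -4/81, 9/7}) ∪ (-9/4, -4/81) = {-24/5} ∪ (-9/4, -4/81)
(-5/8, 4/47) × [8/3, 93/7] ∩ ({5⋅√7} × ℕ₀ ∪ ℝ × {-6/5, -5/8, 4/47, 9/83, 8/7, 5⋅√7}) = (-5/8, 4/47) × {5⋅√7}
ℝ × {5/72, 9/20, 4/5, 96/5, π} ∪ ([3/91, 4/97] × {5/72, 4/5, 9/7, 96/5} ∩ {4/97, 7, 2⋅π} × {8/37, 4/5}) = ℝ × {5/72, 9/20, 4/5, 96/5, π}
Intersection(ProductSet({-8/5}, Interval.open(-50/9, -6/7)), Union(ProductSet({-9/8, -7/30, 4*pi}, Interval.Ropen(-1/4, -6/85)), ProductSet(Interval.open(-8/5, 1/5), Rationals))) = EmptySet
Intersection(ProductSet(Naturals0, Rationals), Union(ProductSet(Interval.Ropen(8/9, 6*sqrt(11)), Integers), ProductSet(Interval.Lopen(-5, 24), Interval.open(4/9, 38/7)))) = Union(ProductSet(Range(0, 25, 1), Intersection(Interval.open(4/9, 38/7), Rationals)), ProductSet(Range(1, 20, 1), Integers))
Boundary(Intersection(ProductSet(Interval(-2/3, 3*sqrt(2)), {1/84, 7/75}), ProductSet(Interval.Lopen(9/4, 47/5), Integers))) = EmptySet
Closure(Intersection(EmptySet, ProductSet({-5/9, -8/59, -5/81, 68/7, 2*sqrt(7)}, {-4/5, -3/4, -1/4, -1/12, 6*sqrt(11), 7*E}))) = EmptySet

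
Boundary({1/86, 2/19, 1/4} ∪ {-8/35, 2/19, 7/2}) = {-8/35, 1/86, 2/19, 1/4, 7/2}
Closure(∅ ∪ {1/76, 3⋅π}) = {1/76, 3⋅π}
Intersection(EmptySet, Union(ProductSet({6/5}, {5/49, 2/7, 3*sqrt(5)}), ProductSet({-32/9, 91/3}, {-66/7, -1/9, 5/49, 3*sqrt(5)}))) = EmptySet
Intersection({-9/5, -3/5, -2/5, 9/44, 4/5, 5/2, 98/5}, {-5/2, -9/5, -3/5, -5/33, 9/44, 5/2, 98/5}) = {-9/5, -3/5, 9/44, 5/2, 98/5}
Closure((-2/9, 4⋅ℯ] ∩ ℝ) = [-2/9, 4⋅ℯ]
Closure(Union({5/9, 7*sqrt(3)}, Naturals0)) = Union({5/9, 7*sqrt(3)}, Naturals0)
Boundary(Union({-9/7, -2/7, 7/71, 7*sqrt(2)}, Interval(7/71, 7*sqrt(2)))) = {-9/7, -2/7, 7/71, 7*sqrt(2)}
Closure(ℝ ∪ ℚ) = ℝ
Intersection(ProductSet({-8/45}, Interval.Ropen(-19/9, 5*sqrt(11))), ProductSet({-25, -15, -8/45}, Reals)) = ProductSet({-8/45}, Interval.Ropen(-19/9, 5*sqrt(11)))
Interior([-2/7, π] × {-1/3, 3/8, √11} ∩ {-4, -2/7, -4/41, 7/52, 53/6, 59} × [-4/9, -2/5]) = ∅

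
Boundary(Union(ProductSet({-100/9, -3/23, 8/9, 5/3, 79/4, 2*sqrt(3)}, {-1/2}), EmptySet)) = ProductSet({-100/9, -3/23, 8/9, 5/3, 79/4, 2*sqrt(3)}, {-1/2})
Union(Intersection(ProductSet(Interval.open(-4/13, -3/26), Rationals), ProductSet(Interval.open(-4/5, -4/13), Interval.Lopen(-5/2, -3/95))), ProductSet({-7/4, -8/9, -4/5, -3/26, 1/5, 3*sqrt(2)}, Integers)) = ProductSet({-7/4, -8/9, -4/5, -3/26, 1/5, 3*sqrt(2)}, Integers)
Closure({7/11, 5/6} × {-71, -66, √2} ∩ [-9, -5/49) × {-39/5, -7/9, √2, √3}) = ∅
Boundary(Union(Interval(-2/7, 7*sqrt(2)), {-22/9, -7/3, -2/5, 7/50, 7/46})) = {-22/9, -7/3, -2/5, -2/7, 7*sqrt(2)}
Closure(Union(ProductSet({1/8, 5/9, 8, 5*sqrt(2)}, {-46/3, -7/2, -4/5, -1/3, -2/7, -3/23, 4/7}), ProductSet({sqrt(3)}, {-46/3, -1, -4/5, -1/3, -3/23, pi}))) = Union(ProductSet({sqrt(3)}, {-46/3, -1, -4/5, -1/3, -3/23, pi}), ProductSet({1/8, 5/9, 8, 5*sqrt(2)}, {-46/3, -7/2, -4/5, -1/3, -2/7, -3/23, 4/7}))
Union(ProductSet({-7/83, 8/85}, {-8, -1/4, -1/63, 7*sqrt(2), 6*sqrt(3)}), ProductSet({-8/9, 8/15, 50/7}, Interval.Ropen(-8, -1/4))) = Union(ProductSet({-7/83, 8/85}, {-8, -1/4, -1/63, 7*sqrt(2), 6*sqrt(3)}), ProductSet({-8/9, 8/15, 50/7}, Interval.Ropen(-8, -1/4)))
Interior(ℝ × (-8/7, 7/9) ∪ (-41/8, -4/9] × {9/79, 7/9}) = ℝ × (-8/7, 7/9)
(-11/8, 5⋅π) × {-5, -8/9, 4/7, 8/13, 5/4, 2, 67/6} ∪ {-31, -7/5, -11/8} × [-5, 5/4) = ({-31, -7/5, -11/8} × [-5, 5/4)) ∪ ((-11/8, 5⋅π) × {-5, -8/9, 4/7, 8/13, 5/4, 2, 67/6})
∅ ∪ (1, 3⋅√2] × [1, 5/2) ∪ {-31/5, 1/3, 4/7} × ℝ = ({-31/5, 1/3, 4/7} × ℝ) ∪ ((1, 3⋅√2] × [1, 5/2))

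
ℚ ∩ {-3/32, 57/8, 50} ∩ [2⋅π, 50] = {57/8, 50}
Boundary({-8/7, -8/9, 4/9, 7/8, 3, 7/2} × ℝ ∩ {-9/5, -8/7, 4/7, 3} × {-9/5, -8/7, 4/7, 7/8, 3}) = {-8/7, 3} × {-9/5, -8/7, 4/7, 7/8, 3}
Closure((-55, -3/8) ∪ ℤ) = ℤ ∪ [-55, -3/8]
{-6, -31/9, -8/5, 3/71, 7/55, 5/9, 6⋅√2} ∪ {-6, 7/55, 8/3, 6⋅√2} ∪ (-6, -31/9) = [-6, -31/9] ∪ {-8/5, 3/71, 7/55, 5/9, 8/3, 6⋅√2}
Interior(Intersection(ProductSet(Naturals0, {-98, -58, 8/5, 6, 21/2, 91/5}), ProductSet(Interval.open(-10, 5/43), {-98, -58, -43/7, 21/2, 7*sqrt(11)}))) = EmptySet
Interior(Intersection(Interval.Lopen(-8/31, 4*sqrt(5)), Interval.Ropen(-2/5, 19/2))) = Interval.open(-8/31, 4*sqrt(5))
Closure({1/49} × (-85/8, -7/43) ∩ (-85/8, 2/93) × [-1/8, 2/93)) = ∅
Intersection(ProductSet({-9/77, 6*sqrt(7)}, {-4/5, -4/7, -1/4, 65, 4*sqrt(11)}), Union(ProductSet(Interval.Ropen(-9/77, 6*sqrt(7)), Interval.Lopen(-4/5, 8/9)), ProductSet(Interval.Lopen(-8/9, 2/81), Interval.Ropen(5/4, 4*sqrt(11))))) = ProductSet({-9/77}, {-4/7, -1/4})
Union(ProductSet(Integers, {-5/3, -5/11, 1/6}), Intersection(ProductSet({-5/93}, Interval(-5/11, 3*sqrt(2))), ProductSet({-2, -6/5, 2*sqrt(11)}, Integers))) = ProductSet(Integers, {-5/3, -5/11, 1/6})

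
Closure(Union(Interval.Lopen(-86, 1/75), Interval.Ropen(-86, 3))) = Interval(-86, 3)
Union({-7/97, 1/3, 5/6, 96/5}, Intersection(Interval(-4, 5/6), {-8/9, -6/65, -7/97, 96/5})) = {-8/9, -6/65, -7/97, 1/3, 5/6, 96/5}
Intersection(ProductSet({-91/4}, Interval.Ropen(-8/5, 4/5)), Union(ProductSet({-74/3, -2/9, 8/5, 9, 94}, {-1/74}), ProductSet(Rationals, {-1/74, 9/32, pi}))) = ProductSet({-91/4}, {-1/74, 9/32})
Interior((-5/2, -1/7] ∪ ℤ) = ({-2, -1} \ ℤ \ (-5/2, -1/7)) ∪ (ℤ \ ({-5/2, -1/7} ∪ (ℤ \ (-5/2, -1/7)))) ∪ ((-5/2, -1/7) \ ℤ \ (-5/2, -1/7)) ∪ ({-2, -1} \ ({-5/2, -1/7} ∪ (ℤ \ (-5/2, -1/7))))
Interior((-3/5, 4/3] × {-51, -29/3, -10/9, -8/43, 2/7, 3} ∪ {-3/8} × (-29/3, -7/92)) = ∅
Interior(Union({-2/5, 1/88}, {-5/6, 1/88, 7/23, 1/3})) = EmptySet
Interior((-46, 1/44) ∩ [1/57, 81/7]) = (1/57, 1/44)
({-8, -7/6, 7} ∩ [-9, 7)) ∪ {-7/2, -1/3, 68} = {-8, -7/2, -7/6, -1/3, 68}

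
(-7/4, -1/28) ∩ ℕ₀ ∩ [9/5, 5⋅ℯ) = ∅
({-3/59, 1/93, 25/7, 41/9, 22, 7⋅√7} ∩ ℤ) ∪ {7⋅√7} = {22, 7⋅√7}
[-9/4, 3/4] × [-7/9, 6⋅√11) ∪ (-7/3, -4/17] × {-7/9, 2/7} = ((-7/3, -4/17] × {-7/9, 2/7}) ∪ ([-9/4, 3/4] × [-7/9, 6⋅√11))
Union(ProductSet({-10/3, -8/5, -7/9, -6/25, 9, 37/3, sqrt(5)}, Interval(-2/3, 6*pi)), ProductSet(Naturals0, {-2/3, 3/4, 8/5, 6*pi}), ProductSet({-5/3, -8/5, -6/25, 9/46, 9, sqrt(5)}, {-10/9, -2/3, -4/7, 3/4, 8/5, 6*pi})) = Union(ProductSet({-5/3, -8/5, -6/25, 9/46, 9, sqrt(5)}, {-10/9, -2/3, -4/7, 3/4, 8/5, 6*pi}), ProductSet({-10/3, -8/5, -7/9, -6/25, 9, 37/3, sqrt(5)}, Interval(-2/3, 6*pi)), ProductSet(Naturals0, {-2/3, 3/4, 8/5, 6*pi}))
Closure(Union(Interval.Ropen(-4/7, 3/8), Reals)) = Interval(-oo, oo)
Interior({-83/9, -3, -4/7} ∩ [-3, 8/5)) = ∅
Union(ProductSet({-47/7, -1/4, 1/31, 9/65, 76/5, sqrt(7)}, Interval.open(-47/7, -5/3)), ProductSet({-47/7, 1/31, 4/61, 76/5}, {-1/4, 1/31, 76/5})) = Union(ProductSet({-47/7, 1/31, 4/61, 76/5}, {-1/4, 1/31, 76/5}), ProductSet({-47/7, -1/4, 1/31, 9/65, 76/5, sqrt(7)}, Interval.open(-47/7, -5/3)))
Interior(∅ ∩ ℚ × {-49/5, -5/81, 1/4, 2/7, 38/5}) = ∅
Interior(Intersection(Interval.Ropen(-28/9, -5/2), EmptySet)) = EmptySet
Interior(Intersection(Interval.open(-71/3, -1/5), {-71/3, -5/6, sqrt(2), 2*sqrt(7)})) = EmptySet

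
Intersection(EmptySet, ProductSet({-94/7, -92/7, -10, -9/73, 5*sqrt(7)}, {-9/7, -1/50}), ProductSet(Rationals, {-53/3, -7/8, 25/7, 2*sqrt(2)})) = EmptySet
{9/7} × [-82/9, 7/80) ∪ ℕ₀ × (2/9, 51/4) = (ℕ₀ × (2/9, 51/4)) ∪ ({9/7} × [-82/9, 7/80))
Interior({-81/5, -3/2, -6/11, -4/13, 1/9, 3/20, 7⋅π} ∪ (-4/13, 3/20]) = (-4/13, 3/20)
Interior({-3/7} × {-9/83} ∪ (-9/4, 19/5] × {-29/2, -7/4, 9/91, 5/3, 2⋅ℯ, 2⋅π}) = ∅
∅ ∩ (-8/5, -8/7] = ∅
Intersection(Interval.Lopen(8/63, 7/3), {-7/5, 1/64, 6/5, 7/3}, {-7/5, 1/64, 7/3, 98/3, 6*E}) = {7/3}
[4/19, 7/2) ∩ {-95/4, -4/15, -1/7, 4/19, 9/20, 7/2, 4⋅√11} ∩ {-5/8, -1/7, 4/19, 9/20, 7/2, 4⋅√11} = {4/19, 9/20}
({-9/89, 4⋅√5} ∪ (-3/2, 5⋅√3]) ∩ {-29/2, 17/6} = {17/6}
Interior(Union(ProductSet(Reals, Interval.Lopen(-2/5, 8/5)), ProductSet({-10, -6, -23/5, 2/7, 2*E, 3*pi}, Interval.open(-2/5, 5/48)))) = ProductSet(Reals, Interval.open(-2/5, 8/5))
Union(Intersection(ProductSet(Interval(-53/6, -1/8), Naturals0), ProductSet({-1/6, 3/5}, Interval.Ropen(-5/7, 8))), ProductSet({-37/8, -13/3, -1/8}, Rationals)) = Union(ProductSet({-1/6}, Range(0, 8, 1)), ProductSet({-37/8, -13/3, -1/8}, Rationals))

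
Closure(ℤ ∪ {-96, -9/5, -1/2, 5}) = ℤ ∪ {-9/5, -1/2}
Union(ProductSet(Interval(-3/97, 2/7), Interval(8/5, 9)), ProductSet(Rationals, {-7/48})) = Union(ProductSet(Interval(-3/97, 2/7), Interval(8/5, 9)), ProductSet(Rationals, {-7/48}))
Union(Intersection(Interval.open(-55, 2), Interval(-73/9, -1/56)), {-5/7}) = Interval(-73/9, -1/56)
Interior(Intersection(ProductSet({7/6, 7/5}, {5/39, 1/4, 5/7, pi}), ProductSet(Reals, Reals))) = EmptySet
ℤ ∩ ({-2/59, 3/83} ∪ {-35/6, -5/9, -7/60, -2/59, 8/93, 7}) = {7}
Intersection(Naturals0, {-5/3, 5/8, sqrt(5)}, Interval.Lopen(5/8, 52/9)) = EmptySet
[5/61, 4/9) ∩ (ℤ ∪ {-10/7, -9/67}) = ∅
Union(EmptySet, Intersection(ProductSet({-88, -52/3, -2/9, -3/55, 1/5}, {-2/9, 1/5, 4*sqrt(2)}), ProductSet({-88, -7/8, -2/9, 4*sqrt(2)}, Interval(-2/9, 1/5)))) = ProductSet({-88, -2/9}, {-2/9, 1/5})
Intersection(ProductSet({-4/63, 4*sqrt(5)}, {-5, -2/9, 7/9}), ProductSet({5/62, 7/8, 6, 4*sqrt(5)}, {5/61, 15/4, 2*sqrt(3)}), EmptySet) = EmptySet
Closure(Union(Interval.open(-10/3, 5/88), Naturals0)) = Union(Complement(Naturals0, Interval.open(-10/3, 5/88)), Interval(-10/3, 5/88), Naturals0)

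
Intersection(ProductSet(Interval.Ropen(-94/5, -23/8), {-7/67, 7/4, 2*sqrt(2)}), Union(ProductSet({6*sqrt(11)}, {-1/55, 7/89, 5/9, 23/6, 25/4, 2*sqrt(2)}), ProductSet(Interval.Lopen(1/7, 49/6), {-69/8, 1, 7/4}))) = EmptySet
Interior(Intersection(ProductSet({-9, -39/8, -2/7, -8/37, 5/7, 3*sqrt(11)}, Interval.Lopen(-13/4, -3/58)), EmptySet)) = EmptySet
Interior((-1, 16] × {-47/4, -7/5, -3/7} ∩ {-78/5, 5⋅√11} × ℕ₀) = ∅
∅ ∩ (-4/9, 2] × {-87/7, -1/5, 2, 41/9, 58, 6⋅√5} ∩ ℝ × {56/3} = ∅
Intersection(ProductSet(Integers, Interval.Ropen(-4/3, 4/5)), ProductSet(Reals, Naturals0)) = ProductSet(Integers, Range(0, 1, 1))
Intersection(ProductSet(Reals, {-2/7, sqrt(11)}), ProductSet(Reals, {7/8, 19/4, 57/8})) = EmptySet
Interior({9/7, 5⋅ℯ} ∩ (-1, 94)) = ∅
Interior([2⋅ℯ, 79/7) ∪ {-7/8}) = (2⋅ℯ, 79/7)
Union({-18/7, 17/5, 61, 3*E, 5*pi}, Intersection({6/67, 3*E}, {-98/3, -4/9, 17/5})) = {-18/7, 17/5, 61, 3*E, 5*pi}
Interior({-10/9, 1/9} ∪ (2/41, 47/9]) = (2/41, 47/9)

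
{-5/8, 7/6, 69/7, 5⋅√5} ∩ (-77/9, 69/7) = {-5/8, 7/6}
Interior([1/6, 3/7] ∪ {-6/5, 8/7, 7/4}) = (1/6, 3/7)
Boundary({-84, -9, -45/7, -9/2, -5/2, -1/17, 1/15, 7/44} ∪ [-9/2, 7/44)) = {-84, -9, -45/7, -9/2, 7/44}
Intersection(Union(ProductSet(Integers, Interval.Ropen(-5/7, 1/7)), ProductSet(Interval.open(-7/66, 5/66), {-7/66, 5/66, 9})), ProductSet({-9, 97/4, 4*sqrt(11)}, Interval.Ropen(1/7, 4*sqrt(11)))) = EmptySet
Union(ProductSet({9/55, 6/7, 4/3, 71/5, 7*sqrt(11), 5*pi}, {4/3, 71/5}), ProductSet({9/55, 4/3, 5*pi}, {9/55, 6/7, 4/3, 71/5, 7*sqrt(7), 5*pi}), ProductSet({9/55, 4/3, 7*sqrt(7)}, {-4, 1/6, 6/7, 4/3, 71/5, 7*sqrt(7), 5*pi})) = Union(ProductSet({9/55, 4/3, 7*sqrt(7)}, {-4, 1/6, 6/7, 4/3, 71/5, 7*sqrt(7), 5*pi}), ProductSet({9/55, 4/3, 5*pi}, {9/55, 6/7, 4/3, 71/5, 7*sqrt(7), 5*pi}), ProductSet({9/55, 6/7, 4/3, 71/5, 7*sqrt(11), 5*pi}, {4/3, 71/5}))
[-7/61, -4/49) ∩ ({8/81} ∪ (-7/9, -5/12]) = ∅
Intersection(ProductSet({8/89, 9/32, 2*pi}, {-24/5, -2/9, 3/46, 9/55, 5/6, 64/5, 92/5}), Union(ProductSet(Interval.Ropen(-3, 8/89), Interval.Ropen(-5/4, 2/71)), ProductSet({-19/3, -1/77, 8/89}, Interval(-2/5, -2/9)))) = ProductSet({8/89}, {-2/9})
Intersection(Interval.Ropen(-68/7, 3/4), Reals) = Interval.Ropen(-68/7, 3/4)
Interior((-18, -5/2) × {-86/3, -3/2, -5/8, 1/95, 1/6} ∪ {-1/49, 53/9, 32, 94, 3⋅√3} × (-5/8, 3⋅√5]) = ∅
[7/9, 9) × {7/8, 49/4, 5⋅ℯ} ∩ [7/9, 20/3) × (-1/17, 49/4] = [7/9, 20/3) × {7/8, 49/4}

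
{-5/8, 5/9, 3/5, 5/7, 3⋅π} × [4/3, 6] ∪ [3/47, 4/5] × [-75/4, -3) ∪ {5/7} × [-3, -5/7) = ({5/7} × [-3, -5/7)) ∪ ([3/47, 4/5] × [-75/4, -3)) ∪ ({-5/8, 5/9, 3/5, 5/7, 3⋅π} × [4/3, 6])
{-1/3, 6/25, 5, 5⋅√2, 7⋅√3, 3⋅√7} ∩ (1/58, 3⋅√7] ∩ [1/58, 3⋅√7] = {6/25, 5, 5⋅√2, 3⋅√7}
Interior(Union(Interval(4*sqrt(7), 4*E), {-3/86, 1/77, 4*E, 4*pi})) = Interval.open(4*sqrt(7), 4*E)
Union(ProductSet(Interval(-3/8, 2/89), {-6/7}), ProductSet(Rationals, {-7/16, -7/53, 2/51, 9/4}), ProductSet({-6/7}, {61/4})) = Union(ProductSet({-6/7}, {61/4}), ProductSet(Interval(-3/8, 2/89), {-6/7}), ProductSet(Rationals, {-7/16, -7/53, 2/51, 9/4}))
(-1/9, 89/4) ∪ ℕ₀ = (-1/9, 89/4) ∪ ℕ₀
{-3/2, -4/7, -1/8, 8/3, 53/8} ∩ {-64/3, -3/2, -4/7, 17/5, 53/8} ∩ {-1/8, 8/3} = ∅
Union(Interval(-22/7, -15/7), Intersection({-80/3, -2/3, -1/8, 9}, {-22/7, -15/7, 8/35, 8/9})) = Interval(-22/7, -15/7)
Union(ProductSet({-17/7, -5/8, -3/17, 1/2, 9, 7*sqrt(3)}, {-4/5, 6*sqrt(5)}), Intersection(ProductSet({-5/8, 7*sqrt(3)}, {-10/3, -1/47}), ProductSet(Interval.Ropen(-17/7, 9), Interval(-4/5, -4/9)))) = ProductSet({-17/7, -5/8, -3/17, 1/2, 9, 7*sqrt(3)}, {-4/5, 6*sqrt(5)})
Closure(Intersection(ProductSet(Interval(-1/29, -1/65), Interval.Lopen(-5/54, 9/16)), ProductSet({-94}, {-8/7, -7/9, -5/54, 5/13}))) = EmptySet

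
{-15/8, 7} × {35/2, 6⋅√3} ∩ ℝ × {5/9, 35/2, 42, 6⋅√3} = {-15/8, 7} × {35/2, 6⋅√3}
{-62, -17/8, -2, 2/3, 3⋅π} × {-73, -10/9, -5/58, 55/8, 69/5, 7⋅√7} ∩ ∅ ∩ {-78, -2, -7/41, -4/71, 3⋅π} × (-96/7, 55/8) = ∅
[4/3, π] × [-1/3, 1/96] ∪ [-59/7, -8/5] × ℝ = ([-59/7, -8/5] × ℝ) ∪ ([4/3, π] × [-1/3, 1/96])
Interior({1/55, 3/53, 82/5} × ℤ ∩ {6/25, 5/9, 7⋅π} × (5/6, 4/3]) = ∅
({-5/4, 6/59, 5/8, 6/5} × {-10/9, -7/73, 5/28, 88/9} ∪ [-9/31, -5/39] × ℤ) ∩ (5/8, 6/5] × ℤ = ∅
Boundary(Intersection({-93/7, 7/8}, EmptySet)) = EmptySet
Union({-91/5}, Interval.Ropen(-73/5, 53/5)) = Union({-91/5}, Interval.Ropen(-73/5, 53/5))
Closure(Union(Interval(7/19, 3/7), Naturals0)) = Union(Complement(Naturals0, Interval.open(7/19, 3/7)), Interval(7/19, 3/7), Naturals0)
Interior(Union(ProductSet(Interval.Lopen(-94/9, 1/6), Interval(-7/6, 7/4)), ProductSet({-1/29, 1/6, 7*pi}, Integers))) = Union(ProductSet({-1/29}, Union(Complement(Integers, Union(Complement(Integers, Interval.open(-7/6, 7/4)), {-7/6, 7/4})), Complement(Integers, Union(Complement(Integers, Interval.open(-7/6, 7/4)), Interval(-7/6, 7/4))), Complement(Range(-1, 2, 1), Complement(Integers, Interval.open(-7/6, 7/4))))), ProductSet(Interval.open(-94/9, 1/6), Complement(Interval.open(-7/6, 7/4), Complement(Integers, Interval.open(-7/6, 7/4)))), ProductSet(Union(Interval.open(-94/9, -1/29), Interval.open(-1/29, 1/6)), Interval.open(-7/6, 7/4)))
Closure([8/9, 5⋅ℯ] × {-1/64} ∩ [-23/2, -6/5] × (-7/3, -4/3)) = ∅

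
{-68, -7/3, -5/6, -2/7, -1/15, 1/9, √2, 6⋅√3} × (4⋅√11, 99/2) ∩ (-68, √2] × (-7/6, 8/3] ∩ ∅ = ∅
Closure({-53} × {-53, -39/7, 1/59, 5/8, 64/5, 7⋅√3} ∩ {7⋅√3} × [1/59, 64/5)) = ∅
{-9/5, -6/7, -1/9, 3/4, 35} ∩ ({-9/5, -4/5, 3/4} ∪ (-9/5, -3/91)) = {-9/5, -6/7, -1/9, 3/4}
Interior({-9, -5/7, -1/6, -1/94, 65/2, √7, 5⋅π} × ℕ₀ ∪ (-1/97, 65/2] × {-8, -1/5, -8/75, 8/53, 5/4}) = ∅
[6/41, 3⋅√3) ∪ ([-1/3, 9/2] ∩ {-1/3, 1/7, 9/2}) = {-1/3, 1/7} ∪ [6/41, 3⋅√3)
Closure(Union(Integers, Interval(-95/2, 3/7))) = Union(Integers, Interval(-95/2, 3/7))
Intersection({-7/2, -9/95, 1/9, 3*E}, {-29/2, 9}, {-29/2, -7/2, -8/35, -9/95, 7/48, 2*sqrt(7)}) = EmptySet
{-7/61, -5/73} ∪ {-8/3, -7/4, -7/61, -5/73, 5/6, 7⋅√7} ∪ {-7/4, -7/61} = {-8/3, -7/4, -7/61, -5/73, 5/6, 7⋅√7}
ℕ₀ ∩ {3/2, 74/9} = ∅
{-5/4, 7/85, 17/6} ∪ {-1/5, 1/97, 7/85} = {-5/4, -1/5, 1/97, 7/85, 17/6}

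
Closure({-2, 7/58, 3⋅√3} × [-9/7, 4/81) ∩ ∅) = ∅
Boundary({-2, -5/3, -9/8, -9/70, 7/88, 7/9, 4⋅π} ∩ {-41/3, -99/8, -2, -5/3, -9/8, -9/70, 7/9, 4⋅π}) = {-2, -5/3, -9/8, -9/70, 7/9, 4⋅π}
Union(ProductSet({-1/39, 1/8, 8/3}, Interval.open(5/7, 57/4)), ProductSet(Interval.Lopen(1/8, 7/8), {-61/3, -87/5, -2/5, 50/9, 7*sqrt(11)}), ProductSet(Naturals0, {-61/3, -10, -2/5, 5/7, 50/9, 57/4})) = Union(ProductSet({-1/39, 1/8, 8/3}, Interval.open(5/7, 57/4)), ProductSet(Interval.Lopen(1/8, 7/8), {-61/3, -87/5, -2/5, 50/9, 7*sqrt(11)}), ProductSet(Naturals0, {-61/3, -10, -2/5, 5/7, 50/9, 57/4}))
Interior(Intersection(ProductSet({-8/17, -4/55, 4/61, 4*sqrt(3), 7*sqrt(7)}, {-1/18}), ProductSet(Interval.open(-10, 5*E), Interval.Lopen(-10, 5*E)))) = EmptySet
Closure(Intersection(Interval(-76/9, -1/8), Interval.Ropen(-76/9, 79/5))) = Interval(-76/9, -1/8)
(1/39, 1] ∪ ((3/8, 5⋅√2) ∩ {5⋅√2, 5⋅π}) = (1/39, 1]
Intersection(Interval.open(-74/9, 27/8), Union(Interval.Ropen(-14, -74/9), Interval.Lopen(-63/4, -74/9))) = EmptySet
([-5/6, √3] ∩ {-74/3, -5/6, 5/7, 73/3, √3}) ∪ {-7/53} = {-5/6, -7/53, 5/7, √3}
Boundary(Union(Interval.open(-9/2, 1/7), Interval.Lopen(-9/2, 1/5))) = {-9/2, 1/5}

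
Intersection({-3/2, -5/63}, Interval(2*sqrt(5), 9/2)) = EmptySet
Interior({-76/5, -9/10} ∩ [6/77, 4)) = ∅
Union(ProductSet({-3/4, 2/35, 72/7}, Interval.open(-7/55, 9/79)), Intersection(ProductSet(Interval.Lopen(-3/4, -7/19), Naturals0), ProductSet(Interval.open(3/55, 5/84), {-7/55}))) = ProductSet({-3/4, 2/35, 72/7}, Interval.open(-7/55, 9/79))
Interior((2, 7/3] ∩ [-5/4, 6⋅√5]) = (2, 7/3)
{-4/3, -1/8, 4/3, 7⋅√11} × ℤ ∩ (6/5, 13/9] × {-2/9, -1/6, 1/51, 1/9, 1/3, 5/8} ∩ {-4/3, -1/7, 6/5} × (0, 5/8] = ∅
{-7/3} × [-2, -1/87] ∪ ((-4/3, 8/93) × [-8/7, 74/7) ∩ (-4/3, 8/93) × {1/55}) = ({-7/3} × [-2, -1/87]) ∪ ((-4/3, 8/93) × {1/55})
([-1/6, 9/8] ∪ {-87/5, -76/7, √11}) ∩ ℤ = {0, 1}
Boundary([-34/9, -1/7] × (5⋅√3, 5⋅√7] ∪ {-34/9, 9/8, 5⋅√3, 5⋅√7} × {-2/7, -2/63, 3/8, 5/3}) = ({-34/9, -1/7} × [5⋅√3, 5⋅√7]) ∪ ([-34/9, -1/7] × {5⋅√3, 5⋅√7}) ∪ ({-34/9, 9/8, 5⋅√3, 5⋅√7} × {-2/7, -2/63, 3/8, 5/3})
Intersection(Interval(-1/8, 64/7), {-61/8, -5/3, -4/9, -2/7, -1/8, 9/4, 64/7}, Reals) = {-1/8, 9/4, 64/7}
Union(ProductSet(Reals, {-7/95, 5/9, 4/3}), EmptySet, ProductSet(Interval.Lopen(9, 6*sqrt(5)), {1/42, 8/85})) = Union(ProductSet(Interval.Lopen(9, 6*sqrt(5)), {1/42, 8/85}), ProductSet(Reals, {-7/95, 5/9, 4/3}))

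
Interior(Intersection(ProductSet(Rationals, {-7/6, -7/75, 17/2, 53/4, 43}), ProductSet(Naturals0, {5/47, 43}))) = EmptySet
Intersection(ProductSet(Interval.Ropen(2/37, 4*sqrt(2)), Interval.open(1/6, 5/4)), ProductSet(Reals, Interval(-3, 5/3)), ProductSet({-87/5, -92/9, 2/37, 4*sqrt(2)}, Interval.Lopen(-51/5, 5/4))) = ProductSet({2/37}, Interval.open(1/6, 5/4))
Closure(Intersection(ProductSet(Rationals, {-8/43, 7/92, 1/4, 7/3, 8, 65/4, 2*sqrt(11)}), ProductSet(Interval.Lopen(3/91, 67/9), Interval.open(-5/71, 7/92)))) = EmptySet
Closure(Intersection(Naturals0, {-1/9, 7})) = {7}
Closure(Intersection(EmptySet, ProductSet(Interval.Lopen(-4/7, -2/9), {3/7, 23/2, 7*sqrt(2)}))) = EmptySet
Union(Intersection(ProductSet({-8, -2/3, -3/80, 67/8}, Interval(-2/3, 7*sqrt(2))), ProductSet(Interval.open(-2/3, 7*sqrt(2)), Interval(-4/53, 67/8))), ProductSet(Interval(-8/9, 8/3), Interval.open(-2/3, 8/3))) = Union(ProductSet({-3/80, 67/8}, Interval(-4/53, 67/8)), ProductSet(Interval(-8/9, 8/3), Interval.open(-2/3, 8/3)))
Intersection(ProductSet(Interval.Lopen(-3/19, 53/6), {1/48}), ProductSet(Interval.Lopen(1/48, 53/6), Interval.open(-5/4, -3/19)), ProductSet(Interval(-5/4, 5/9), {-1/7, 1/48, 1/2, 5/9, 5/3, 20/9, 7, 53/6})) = EmptySet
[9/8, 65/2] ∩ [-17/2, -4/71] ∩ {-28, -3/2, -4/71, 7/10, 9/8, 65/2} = ∅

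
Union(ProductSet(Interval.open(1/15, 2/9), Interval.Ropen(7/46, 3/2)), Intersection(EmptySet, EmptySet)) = ProductSet(Interval.open(1/15, 2/9), Interval.Ropen(7/46, 3/2))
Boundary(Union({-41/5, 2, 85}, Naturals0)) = Union({-41/5}, Naturals0)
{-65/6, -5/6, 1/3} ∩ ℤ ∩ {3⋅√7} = ∅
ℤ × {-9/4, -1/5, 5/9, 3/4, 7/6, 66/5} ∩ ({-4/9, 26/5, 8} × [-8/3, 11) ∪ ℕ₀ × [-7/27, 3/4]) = (ℕ₀ × {-1/5, 5/9, 3/4}) ∪ ({8} × {-9/4, -1/5, 5/9, 3/4, 7/6})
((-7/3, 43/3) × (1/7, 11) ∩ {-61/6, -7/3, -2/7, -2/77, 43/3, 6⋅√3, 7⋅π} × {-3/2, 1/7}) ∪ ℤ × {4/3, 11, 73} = ℤ × {4/3, 11, 73}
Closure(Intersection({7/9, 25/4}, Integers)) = EmptySet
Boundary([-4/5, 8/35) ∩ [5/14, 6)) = ∅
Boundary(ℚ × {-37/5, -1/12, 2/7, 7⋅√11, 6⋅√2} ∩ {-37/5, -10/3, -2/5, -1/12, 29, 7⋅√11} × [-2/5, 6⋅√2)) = {-37/5, -10/3, -2/5, -1/12, 29} × {-1/12, 2/7}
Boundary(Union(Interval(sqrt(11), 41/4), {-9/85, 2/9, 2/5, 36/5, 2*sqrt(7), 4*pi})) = {-9/85, 2/9, 2/5, 41/4, sqrt(11), 4*pi}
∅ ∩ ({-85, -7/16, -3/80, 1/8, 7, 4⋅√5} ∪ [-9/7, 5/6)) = ∅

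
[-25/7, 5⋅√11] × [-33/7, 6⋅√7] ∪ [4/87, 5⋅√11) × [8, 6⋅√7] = [-25/7, 5⋅√11] × [-33/7, 6⋅√7]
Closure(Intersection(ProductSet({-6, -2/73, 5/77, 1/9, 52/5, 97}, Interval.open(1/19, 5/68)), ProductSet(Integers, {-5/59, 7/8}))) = EmptySet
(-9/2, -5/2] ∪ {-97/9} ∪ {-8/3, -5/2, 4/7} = {-97/9, 4/7} ∪ (-9/2, -5/2]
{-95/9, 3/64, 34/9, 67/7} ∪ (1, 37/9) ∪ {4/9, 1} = {-95/9, 3/64, 4/9, 67/7} ∪ [1, 37/9)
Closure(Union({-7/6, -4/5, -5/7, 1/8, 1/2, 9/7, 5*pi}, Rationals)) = Reals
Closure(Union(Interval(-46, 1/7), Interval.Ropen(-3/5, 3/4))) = Interval(-46, 3/4)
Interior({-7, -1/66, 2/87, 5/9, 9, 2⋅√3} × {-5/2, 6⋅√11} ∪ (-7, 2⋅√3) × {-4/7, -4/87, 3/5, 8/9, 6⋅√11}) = ∅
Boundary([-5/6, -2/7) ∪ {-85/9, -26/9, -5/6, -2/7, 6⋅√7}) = {-85/9, -26/9, -5/6, -2/7, 6⋅√7}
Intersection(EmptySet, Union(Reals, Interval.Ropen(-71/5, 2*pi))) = EmptySet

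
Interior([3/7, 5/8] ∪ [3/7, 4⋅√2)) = (3/7, 4⋅√2)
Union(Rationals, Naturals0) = Rationals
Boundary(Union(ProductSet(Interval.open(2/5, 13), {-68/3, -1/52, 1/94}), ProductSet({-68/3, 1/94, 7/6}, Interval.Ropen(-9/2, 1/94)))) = Union(ProductSet({-68/3, 1/94, 7/6}, Interval(-9/2, 1/94)), ProductSet(Interval(2/5, 13), {-68/3, -1/52, 1/94}))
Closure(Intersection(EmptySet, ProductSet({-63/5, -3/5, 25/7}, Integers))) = EmptySet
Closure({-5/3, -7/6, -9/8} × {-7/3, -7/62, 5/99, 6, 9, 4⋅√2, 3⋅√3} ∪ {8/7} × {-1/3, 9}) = ({8/7} × {-1/3, 9}) ∪ ({-5/3, -7/6, -9/8} × {-7/3, -7/62, 5/99, 6, 9, 4⋅√2, 3⋅√3})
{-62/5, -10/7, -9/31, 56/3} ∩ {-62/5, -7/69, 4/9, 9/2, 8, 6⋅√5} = {-62/5}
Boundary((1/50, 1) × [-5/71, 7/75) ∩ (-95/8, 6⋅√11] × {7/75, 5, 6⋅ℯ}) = ∅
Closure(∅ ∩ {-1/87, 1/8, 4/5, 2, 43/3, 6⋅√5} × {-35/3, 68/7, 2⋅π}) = ∅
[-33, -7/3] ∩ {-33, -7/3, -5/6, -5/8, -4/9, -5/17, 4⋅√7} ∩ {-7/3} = {-7/3}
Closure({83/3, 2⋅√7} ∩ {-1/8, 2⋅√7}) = {2⋅√7}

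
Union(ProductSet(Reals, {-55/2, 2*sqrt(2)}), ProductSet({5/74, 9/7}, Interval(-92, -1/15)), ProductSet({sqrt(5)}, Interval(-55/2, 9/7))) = Union(ProductSet({sqrt(5)}, Interval(-55/2, 9/7)), ProductSet({5/74, 9/7}, Interval(-92, -1/15)), ProductSet(Reals, {-55/2, 2*sqrt(2)}))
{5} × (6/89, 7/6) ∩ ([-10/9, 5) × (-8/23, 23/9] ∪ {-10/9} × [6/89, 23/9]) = ∅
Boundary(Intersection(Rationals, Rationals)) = Reals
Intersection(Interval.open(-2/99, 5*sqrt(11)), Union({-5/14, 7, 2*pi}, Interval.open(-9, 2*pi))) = Union({7}, Interval.Lopen(-2/99, 2*pi))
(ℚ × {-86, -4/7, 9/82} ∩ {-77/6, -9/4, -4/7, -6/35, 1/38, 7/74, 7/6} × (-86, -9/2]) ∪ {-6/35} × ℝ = {-6/35} × ℝ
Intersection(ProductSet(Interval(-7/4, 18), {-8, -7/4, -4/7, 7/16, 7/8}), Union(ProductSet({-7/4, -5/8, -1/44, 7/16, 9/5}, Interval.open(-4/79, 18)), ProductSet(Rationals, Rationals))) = ProductSet(Intersection(Interval(-7/4, 18), Rationals), {-8, -7/4, -4/7, 7/16, 7/8})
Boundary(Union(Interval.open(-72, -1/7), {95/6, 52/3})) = {-72, -1/7, 95/6, 52/3}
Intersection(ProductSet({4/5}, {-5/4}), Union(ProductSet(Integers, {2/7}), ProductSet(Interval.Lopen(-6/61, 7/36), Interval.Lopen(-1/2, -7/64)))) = EmptySet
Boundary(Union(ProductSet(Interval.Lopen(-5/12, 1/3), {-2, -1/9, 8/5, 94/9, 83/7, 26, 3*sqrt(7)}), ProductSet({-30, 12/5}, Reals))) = Union(ProductSet({-30, 12/5}, Reals), ProductSet(Interval(-5/12, 1/3), {-2, -1/9, 8/5, 94/9, 83/7, 26, 3*sqrt(7)}))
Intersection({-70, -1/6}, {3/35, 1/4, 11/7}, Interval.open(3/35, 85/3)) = EmptySet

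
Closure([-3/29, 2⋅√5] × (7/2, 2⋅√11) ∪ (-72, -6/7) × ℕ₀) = ((-72, -6/7) × ℕ₀) ∪ ([-72, -6/7] × (ℕ₀ ∪ (ℕ₀ \ (7/2, 2⋅√11)))) ∪ ([-3/29, 2⋅√5] × [7/2, 2⋅√11])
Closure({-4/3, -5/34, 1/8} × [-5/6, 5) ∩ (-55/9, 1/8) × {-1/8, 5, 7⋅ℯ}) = {-4/3, -5/34} × {-1/8}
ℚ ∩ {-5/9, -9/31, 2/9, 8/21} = {-5/9, -9/31, 2/9, 8/21}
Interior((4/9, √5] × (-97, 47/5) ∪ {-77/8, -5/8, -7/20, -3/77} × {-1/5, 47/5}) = (4/9, √5) × (-97, 47/5)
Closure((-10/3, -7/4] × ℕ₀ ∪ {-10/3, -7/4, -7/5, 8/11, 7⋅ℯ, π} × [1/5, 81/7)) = ([-10/3, -7/4] × ℕ₀) ∪ ({-10/3, -7/4, -7/5, 8/11, 7⋅ℯ, π} × [1/5, 81/7])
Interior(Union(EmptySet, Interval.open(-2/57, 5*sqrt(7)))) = Interval.open(-2/57, 5*sqrt(7))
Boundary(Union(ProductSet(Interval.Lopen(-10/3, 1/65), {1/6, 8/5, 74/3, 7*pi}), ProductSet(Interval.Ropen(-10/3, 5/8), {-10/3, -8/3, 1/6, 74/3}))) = Union(ProductSet(Interval(-10/3, 1/65), {1/6, 8/5, 74/3, 7*pi}), ProductSet(Interval(-10/3, 5/8), {-10/3, -8/3, 1/6, 74/3}))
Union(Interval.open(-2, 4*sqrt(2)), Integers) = Union(Integers, Interval.Ropen(-2, 4*sqrt(2)))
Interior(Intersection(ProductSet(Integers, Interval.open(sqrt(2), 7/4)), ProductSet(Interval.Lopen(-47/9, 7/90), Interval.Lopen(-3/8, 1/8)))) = EmptySet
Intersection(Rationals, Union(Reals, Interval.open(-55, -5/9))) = Intersection(Interval(-oo, oo), Rationals)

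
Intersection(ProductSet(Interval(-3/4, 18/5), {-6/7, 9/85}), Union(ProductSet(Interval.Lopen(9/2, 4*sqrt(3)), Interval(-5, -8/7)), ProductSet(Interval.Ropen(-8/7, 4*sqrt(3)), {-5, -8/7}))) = EmptySet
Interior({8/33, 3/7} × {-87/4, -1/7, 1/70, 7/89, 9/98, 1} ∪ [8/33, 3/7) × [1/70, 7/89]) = (8/33, 3/7) × (1/70, 7/89)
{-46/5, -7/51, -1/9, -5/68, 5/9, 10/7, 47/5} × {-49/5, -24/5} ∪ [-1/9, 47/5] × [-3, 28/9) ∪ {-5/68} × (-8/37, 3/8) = ([-1/9, 47/5] × [-3, 28/9)) ∪ ({-46/5, -7/51, -1/9, -5/68, 5/9, 10/7, 47/5} × {-49/5, -24/5})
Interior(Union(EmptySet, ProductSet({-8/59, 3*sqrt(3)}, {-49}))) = EmptySet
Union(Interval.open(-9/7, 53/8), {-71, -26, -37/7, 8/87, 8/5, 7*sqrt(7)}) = Union({-71, -26, -37/7, 7*sqrt(7)}, Interval.open(-9/7, 53/8))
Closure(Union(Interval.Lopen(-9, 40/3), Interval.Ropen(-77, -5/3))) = Interval(-77, 40/3)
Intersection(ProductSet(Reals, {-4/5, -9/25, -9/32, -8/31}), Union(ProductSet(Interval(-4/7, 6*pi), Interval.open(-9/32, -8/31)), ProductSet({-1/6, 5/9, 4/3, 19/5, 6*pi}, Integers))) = EmptySet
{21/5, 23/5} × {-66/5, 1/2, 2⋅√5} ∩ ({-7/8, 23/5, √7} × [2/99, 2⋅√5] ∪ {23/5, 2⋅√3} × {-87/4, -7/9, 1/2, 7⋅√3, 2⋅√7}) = {23/5} × {1/2, 2⋅√5}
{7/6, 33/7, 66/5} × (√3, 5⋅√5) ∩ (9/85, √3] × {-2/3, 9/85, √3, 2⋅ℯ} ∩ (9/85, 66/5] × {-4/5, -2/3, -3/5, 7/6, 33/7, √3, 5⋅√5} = ∅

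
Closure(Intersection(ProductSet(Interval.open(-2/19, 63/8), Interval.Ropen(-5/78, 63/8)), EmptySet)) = EmptySet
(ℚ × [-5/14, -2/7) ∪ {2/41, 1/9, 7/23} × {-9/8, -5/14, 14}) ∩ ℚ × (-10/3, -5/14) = {2/41, 1/9, 7/23} × {-9/8}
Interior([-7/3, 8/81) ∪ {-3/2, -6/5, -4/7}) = (-7/3, 8/81)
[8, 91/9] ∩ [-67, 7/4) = ∅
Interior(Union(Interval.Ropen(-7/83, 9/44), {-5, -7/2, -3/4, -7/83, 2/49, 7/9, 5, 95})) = Interval.open(-7/83, 9/44)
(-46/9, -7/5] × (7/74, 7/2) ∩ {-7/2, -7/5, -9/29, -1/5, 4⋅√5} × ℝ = {-7/2, -7/5} × (7/74, 7/2)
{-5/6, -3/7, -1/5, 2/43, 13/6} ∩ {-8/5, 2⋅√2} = ∅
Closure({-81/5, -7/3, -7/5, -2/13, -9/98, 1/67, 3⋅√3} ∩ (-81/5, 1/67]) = {-7/3, -7/5, -2/13, -9/98, 1/67}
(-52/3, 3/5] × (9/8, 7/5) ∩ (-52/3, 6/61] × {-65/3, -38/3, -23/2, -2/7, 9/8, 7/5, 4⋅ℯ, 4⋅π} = ∅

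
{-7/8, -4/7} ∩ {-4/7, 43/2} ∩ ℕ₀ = ∅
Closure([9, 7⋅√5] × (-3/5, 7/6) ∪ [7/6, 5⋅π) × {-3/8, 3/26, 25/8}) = ([7/6, 5⋅π] × {-3/8, 3/26, 25/8}) ∪ ([9, 7⋅√5] × [-3/5, 7/6])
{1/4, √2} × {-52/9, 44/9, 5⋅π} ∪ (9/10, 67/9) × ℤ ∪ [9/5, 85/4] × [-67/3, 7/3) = ((9/10, 67/9) × ℤ) ∪ ([9/5, 85/4] × [-67/3, 7/3)) ∪ ({1/4, √2} × {-52/9, 44/9, 5⋅π})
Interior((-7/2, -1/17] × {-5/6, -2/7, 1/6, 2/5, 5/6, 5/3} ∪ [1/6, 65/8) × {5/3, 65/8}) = ∅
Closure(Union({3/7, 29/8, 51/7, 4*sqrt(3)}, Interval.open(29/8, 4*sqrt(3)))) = Union({3/7, 51/7}, Interval(29/8, 4*sqrt(3)))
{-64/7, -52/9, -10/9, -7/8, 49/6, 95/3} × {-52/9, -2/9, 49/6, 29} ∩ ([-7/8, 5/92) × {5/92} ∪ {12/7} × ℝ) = ∅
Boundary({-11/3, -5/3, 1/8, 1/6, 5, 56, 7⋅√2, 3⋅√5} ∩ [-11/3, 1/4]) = {-11/3, -5/3, 1/8, 1/6}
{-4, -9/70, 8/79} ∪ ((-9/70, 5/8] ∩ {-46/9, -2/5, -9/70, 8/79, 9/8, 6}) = {-4, -9/70, 8/79}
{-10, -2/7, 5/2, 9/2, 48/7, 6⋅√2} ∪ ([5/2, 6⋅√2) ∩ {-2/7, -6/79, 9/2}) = {-10, -2/7, 5/2, 9/2, 48/7, 6⋅√2}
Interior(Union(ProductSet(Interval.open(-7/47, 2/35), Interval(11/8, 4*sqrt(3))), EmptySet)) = ProductSet(Interval.open(-7/47, 2/35), Interval.open(11/8, 4*sqrt(3)))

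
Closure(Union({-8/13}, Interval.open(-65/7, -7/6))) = Union({-8/13}, Interval(-65/7, -7/6))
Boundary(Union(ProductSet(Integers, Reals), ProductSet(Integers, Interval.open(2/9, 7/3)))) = ProductSet(Integers, Reals)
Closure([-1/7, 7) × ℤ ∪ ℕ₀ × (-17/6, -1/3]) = ([-1/7, 7] × ℤ) ∪ (ℕ₀ × [-17/6, -1/3])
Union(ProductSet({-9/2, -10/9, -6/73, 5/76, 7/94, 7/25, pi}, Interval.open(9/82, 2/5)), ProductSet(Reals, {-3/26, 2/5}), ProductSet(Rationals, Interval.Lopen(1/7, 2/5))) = Union(ProductSet({-9/2, -10/9, -6/73, 5/76, 7/94, 7/25, pi}, Interval.open(9/82, 2/5)), ProductSet(Rationals, Interval.Lopen(1/7, 2/5)), ProductSet(Reals, {-3/26, 2/5}))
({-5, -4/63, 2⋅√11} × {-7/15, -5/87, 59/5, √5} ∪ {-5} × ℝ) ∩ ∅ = ∅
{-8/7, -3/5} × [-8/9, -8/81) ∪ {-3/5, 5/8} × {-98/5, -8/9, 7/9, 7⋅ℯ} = ({-8/7, -3/5} × [-8/9, -8/81)) ∪ ({-3/5, 5/8} × {-98/5, -8/9, 7/9, 7⋅ℯ})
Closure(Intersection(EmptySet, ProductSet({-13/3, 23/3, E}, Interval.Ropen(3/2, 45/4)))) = EmptySet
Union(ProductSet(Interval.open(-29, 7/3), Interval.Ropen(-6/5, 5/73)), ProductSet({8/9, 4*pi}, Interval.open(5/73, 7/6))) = Union(ProductSet({8/9, 4*pi}, Interval.open(5/73, 7/6)), ProductSet(Interval.open(-29, 7/3), Interval.Ropen(-6/5, 5/73)))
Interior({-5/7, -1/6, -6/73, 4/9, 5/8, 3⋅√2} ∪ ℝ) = ℝ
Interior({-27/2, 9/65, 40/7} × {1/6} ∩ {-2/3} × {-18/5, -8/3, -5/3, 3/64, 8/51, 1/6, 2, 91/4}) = ∅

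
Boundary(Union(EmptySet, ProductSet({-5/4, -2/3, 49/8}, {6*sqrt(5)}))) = ProductSet({-5/4, -2/3, 49/8}, {6*sqrt(5)})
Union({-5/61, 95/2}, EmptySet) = {-5/61, 95/2}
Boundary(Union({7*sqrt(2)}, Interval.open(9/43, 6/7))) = {9/43, 6/7, 7*sqrt(2)}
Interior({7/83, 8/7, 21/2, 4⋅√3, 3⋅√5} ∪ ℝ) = ℝ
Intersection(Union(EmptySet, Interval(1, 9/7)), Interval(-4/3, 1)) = {1}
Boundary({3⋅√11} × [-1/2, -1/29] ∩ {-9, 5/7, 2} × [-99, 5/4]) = ∅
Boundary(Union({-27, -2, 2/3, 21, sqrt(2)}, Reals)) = EmptySet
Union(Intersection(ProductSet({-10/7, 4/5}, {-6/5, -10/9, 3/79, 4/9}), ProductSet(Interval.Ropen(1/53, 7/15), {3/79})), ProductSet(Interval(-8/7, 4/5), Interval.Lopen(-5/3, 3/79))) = ProductSet(Interval(-8/7, 4/5), Interval.Lopen(-5/3, 3/79))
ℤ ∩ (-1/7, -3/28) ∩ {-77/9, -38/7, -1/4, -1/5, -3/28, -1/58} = ∅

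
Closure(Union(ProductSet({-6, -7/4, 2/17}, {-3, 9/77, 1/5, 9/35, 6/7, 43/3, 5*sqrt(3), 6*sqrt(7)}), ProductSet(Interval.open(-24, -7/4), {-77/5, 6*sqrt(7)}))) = Union(ProductSet({-6, -7/4, 2/17}, {-3, 9/77, 1/5, 9/35, 6/7, 43/3, 5*sqrt(3), 6*sqrt(7)}), ProductSet(Interval(-24, -7/4), {-77/5, 6*sqrt(7)}))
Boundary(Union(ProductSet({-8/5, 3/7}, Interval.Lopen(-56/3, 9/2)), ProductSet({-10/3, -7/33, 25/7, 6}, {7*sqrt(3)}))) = Union(ProductSet({-8/5, 3/7}, Interval(-56/3, 9/2)), ProductSet({-10/3, -7/33, 25/7, 6}, {7*sqrt(3)}))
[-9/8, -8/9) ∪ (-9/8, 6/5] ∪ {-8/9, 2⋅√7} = [-9/8, 6/5] ∪ {2⋅√7}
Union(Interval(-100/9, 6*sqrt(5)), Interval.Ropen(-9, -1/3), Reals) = Interval(-oo, oo)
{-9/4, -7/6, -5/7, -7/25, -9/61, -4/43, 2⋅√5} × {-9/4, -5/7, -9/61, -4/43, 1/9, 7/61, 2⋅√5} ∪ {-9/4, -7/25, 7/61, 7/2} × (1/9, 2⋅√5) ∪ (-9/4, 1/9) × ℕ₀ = ((-9/4, 1/9) × ℕ₀) ∪ ({-9/4, -7/25, 7/61, 7/2} × (1/9, 2⋅√5)) ∪ ({-9/4, -7/6, -5/7, -7/25, -9/61, -4/43, 2⋅√5} × {-9/4, -5/7, -9/61, -4/43, 1/9, 7/61, 2⋅√5})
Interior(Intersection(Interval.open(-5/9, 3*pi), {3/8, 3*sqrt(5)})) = EmptySet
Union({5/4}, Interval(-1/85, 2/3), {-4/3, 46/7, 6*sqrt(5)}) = Union({-4/3, 5/4, 46/7, 6*sqrt(5)}, Interval(-1/85, 2/3))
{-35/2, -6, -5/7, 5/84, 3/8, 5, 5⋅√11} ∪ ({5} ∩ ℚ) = {-35/2, -6, -5/7, 5/84, 3/8, 5, 5⋅√11}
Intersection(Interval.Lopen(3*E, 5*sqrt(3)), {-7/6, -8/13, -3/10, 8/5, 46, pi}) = EmptySet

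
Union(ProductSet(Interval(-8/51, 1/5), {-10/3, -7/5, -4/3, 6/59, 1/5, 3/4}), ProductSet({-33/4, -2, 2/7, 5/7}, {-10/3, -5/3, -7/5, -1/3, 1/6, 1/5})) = Union(ProductSet({-33/4, -2, 2/7, 5/7}, {-10/3, -5/3, -7/5, -1/3, 1/6, 1/5}), ProductSet(Interval(-8/51, 1/5), {-10/3, -7/5, -4/3, 6/59, 1/5, 3/4}))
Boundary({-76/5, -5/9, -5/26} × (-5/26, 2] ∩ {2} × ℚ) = ∅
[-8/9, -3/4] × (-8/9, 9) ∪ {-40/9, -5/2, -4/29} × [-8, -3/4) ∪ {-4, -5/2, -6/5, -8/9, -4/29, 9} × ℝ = ({-4, -5/2, -6/5, -8/9, -4/29, 9} × ℝ) ∪ ({-40/9, -5/2, -4/29} × [-8, -3/4)) ∪ ([-8/9, -3/4] × (-8/9, 9))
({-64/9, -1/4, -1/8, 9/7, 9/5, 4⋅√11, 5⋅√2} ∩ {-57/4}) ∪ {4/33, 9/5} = {4/33, 9/5}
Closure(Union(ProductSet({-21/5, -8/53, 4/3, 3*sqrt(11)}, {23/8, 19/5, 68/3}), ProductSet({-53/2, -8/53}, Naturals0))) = Union(ProductSet({-53/2, -8/53}, Naturals0), ProductSet({-21/5, -8/53, 4/3, 3*sqrt(11)}, {23/8, 19/5, 68/3}))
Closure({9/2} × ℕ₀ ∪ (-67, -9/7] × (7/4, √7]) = ({9/2} × ℕ₀) ∪ ({-67, -9/7} × [7/4, √7]) ∪ ([-67, -9/7] × {7/4, √7}) ∪ ((-67, -9/7] × (7/4, √7])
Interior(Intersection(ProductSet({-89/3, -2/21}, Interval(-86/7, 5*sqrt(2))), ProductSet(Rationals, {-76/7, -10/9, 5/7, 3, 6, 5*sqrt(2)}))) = EmptySet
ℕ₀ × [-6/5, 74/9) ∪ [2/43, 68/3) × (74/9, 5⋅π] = (ℕ₀ × [-6/5, 74/9)) ∪ ([2/43, 68/3) × (74/9, 5⋅π])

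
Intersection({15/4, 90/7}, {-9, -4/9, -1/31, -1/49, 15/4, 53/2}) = {15/4}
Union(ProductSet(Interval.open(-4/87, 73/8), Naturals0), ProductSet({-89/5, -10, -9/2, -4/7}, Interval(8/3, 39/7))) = Union(ProductSet({-89/5, -10, -9/2, -4/7}, Interval(8/3, 39/7)), ProductSet(Interval.open(-4/87, 73/8), Naturals0))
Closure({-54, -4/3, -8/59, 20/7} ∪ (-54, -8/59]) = [-54, -8/59] ∪ {20/7}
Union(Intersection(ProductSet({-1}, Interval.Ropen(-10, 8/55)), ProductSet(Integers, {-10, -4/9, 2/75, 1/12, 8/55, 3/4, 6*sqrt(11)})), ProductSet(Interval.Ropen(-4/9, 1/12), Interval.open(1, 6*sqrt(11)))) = Union(ProductSet({-1}, {-10, -4/9, 2/75, 1/12}), ProductSet(Interval.Ropen(-4/9, 1/12), Interval.open(1, 6*sqrt(11))))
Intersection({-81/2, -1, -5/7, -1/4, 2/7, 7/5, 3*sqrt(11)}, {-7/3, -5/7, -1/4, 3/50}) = {-5/7, -1/4}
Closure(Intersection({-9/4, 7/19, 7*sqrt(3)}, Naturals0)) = EmptySet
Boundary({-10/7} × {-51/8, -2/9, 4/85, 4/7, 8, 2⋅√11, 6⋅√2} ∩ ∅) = ∅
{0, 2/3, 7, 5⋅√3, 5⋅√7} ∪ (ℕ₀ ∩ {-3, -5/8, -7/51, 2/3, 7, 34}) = {0, 2/3, 7, 34, 5⋅√3, 5⋅√7}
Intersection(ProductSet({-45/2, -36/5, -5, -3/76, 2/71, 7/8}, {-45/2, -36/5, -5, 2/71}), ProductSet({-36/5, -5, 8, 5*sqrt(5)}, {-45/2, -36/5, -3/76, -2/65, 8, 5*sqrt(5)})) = ProductSet({-36/5, -5}, {-45/2, -36/5})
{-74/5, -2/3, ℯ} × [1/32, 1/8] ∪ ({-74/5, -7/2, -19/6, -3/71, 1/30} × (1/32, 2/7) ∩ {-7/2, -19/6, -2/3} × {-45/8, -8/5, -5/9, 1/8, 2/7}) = ({-7/2, -19/6} × {1/8}) ∪ ({-74/5, -2/3, ℯ} × [1/32, 1/8])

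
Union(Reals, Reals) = Reals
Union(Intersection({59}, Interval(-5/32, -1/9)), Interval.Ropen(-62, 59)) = Interval.Ropen(-62, 59)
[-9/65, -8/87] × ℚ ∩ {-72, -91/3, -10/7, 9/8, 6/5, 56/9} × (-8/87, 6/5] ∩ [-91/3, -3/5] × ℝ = ∅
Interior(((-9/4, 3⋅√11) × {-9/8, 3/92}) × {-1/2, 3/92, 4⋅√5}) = ∅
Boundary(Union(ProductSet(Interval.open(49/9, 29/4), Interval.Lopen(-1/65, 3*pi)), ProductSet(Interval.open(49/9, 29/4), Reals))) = ProductSet({49/9, 29/4}, Reals)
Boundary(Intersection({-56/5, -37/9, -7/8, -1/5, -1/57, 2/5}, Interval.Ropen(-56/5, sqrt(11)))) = {-56/5, -37/9, -7/8, -1/5, -1/57, 2/5}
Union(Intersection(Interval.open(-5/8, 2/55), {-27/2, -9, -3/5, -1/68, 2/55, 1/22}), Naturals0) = Union({-3/5, -1/68}, Naturals0)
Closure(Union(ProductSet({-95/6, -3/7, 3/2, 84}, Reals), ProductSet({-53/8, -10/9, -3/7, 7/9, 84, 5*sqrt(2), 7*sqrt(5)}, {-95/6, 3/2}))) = Union(ProductSet({-95/6, -3/7, 3/2, 84}, Reals), ProductSet({-53/8, -10/9, -3/7, 7/9, 84, 5*sqrt(2), 7*sqrt(5)}, {-95/6, 3/2}))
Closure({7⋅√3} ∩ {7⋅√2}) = ∅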